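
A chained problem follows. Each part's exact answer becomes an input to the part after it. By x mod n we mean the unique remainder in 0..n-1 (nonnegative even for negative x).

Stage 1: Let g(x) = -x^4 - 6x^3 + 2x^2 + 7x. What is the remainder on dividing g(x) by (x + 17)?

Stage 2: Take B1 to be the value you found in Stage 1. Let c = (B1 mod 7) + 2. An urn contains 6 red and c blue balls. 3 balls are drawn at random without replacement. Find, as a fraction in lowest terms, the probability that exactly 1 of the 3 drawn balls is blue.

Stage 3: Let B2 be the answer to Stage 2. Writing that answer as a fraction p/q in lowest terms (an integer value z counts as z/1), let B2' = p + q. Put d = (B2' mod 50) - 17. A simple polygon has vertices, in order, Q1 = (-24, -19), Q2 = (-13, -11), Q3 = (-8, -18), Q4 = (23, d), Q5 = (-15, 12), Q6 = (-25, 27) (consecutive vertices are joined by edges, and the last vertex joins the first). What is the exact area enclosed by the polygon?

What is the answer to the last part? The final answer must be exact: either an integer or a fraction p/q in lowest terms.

Stage 1: remainder = value at the root: -1*(-17)^4 - 6*(-17)^3 + 2*(-17)^2 + 7*(-17)^1 = (-83521) + (29478) + (578) + (-119) = -53584; answer -53584
Stage 2: B1 = -53584; c = 3; total draws C(9,3) = 84; favorable C(3,1)*C(6,2) = 45; P = 15/28; answer 15/28
Stage 3: B2 = 15/28; threaded value p + q = 43; d = 26; cross terms: (-24*-11 - -13*-19)=17, (-13*-18 - -8*-11)=146, (-8*26 - 23*-18)=206, (23*12 - -15*26)=666, (-15*27 - -25*12)=-105, (-25*-19 - -24*27)=1123; twice the area = |2053| = 2053; area = 2053/2; answer 2053/2

2053/2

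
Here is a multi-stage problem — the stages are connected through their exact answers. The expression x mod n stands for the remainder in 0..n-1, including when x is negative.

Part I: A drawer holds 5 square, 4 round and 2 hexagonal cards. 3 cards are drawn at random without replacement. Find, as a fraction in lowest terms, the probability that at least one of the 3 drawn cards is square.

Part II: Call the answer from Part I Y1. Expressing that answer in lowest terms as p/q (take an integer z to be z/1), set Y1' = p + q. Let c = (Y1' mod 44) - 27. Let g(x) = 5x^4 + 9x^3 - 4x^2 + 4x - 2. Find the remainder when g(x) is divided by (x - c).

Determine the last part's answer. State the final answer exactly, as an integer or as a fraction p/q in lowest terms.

25882

Part I: total draws C(11,3) = 165; complement C(6,3) = 20; favorable 165 - 20 = 145; P = 29/33; answer 29/33
Part II: Y1 = 29/33; threaded value p + q = 62; c = -9; remainder = value at the root: 5*(-9)^4 + 9*(-9)^3 - 4*(-9)^2 + 4*(-9)^1 - 2 = (32805) + (-6561) + (-324) + (-36) + (-2) = 25882; answer 25882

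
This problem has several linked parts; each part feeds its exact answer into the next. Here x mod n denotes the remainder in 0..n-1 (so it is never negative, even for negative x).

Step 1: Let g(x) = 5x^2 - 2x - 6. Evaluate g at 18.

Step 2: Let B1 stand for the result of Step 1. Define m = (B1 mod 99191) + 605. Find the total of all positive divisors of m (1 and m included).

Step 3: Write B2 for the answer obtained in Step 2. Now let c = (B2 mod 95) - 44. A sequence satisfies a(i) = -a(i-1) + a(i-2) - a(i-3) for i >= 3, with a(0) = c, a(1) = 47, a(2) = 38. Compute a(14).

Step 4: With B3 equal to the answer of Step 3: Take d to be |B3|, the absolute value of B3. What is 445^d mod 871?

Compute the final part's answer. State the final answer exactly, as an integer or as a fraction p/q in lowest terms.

Step 1: 5*(18)^2 - 2*(18)^1 - 6 = (1620) + (-36) + (-6) = 1578; answer 1578
Step 2: B1 = 1578; m = 2183; 2183 = 37 * 59; sigma = (1 + 37) * (1 + 59) = 38 * 60 = 2280; answer 2280
Step 3: B2 = 2280; c = -44; a(3) = -1*(38) + 1*(47) - 1*(-44) = 53; iterating: a(3)=53, a(4)=-62, a(5)=77, a(6)=-192, a(7)=331, a(8)=-600, a(9)=1123, a(10)=-2054, a(11)=3777, a(12)=-6954, a(13)=12785, a(14)=-23516; answer -23516
Step 4: B3 = -23516; d = 23516; squarings mod 871: 445^1=445, 445^2=308, 445^4=796, 445^8=399, 445^16=679, 445^32=282, 445^64=263, 445^128=360, 445^256=692, 445^512=685, 445^1024=627, 445^2048=308, 445^4096=796, 445^8192=399, 445^16384=679; 445^23516 = 445^4 * 445^8 * 445^16 * 445^64 * 445^128 * 445^256 * 445^512 * 445^2048 * 445^4096 * 445^16384 = 464 (mod 871); answer 464

464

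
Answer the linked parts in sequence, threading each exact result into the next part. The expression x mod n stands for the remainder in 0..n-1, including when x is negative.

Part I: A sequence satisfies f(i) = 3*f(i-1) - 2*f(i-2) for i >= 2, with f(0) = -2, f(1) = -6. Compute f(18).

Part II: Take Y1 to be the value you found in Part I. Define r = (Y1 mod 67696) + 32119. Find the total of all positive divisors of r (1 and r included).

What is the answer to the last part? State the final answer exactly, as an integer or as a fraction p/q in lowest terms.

99840

Part I: f(2) = 3*(-6) - 2*(-2) = -14; iterating: f(2)=-14, f(3)=-30, f(4)=-62, f(5)=-126, f(6)=-254, f(7)=-510, f(8)=-1022, f(9)=-2046, f(10)=-4094, f(11)=-8190, f(12)=-16382, f(13)=-32766, f(14)=-65534, f(15)=-131070, f(16)=-262142, f(17)=-524286, f(18)=-1048574; answer -1048574
Part II: Y1 = -1048574; r = 66681; 66681 = 3^2 * 31 * 239; sigma = (1 + 3 + 9) * (1 + 31) * (1 + 239) = 13 * 32 * 240 = 99840; answer 99840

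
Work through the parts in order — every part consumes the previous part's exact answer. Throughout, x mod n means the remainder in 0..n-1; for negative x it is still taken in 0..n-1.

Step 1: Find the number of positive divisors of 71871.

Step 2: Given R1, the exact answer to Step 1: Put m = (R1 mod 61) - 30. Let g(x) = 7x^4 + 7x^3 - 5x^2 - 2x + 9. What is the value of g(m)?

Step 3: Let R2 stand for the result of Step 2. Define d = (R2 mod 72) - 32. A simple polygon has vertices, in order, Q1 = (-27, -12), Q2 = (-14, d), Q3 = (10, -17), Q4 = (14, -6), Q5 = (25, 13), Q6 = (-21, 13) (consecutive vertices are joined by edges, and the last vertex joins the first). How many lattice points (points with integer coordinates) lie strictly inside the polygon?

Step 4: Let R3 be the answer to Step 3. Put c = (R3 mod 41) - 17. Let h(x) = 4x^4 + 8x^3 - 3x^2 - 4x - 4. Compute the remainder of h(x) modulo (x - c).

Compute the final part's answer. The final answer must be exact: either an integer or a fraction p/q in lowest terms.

Step 1: 71871 = 3 * 23957; number of divisors = (1+1) * (1+1) = 4; answer 4
Step 2: R1 = 4; m = -26; 7*(-26)^4 + 7*(-26)^3 - 5*(-26)^2 - 2*(-26)^1 + 9 = (3198832) + (-123032) + (-3380) + (52) + (9) = 3072481; answer 3072481
Step 3: R2 = 3072481; d = -7; cross terms: (-27*-7 - -14*-12)=21, (-14*-17 - 10*-7)=308, (10*-6 - 14*-17)=178, (14*13 - 25*-6)=332, (25*13 - -21*13)=598, (-21*-12 - -27*13)=603; twice the area = |2040| = 2040; area = 1020; boundary points = 1 + 2 + 1 + 1 + 46 + 1 = 52; strictly interior points = area - boundary/2 + 1 = 995; answer 995
Step 4: R3 = 995; c = -6; remainder = value at the root: 4*(-6)^4 + 8*(-6)^3 - 3*(-6)^2 - 4*(-6)^1 - 4 = (5184) + (-1728) + (-108) + (24) + (-4) = 3368; answer 3368

3368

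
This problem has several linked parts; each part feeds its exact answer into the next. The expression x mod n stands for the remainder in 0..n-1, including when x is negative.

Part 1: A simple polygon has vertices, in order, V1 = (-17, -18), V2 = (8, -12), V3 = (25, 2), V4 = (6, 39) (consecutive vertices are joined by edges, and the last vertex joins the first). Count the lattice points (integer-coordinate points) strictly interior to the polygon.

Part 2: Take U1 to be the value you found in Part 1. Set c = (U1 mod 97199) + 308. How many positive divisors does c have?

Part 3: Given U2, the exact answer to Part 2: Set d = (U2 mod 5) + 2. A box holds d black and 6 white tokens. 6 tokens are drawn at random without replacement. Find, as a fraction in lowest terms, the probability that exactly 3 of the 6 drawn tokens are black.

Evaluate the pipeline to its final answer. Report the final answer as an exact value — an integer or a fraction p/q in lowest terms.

Part 1: cross terms: (-17*-12 - 8*-18)=348, (8*2 - 25*-12)=316, (25*39 - 6*2)=963, (6*-18 - -17*39)=555; twice the area = |2182| = 2182; area = 1091; boundary points = 1 + 1 + 1 + 1 = 4; strictly interior points = area - boundary/2 + 1 = 1090; answer 1090
Part 2: U1 = 1090; c = 1398; 1398 = 2 * 3 * 233; number of divisors = (1+1) * (1+1) * (1+1) = 8; answer 8
Part 3: U2 = 8; d = 5; total draws C(11,6) = 462; favorable C(5,3)*C(6,3) = 200; P = 100/231; answer 100/231

100/231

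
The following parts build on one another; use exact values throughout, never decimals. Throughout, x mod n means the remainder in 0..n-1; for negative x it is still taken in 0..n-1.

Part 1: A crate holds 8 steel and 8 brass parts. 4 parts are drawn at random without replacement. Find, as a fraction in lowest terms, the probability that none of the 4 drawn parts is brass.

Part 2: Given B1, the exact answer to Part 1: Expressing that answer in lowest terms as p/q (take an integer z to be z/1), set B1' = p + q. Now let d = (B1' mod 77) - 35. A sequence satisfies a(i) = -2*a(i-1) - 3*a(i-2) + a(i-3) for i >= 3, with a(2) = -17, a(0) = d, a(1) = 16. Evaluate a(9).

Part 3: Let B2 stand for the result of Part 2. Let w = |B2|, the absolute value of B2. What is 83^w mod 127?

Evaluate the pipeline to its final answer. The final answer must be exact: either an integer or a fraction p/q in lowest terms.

Part 1: total draws C(16,4) = 1820; favorable C(8,4) = 70; P = 1/26; answer 1/26
Part 2: B1 = 1/26; threaded value p + q = 27; d = -8; a(3) = -2*(-17) - 3*(16) + 1*(-8) = -22; iterating: a(3)=-22, a(4)=111, a(5)=-173, a(6)=-9, a(7)=648, a(8)=-1442, a(9)=931; answer 931
Part 3: B2 = 931; w = 931; squarings mod 127: 83^1=83, 83^2=31, 83^4=72, 83^8=104, 83^16=21, 83^32=60, 83^64=44, 83^128=31, 83^256=72, 83^512=104; 83^931 = 83^1 * 83^2 * 83^32 * 83^128 * 83^256 * 83^512 = 59 (mod 127); answer 59

59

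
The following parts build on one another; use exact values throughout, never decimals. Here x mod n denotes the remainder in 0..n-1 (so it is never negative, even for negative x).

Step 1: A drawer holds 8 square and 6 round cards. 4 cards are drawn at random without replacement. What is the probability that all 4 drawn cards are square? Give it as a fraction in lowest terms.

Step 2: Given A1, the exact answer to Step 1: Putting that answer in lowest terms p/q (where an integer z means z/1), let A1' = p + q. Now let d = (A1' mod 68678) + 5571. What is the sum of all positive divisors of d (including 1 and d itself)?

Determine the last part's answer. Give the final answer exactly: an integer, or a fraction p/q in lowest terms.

Step 1: total draws C(14,4) = 1001; favorable C(8,4) = 70; P = 10/143; answer 10/143
Step 2: A1 = 10/143; threaded value p + q = 153; d = 5724; 5724 = 2^2 * 3^3 * 53; sigma = (1 + 2 + 4) * (1 + 3 + 9 + 27) * (1 + 53) = 7 * 40 * 54 = 15120; answer 15120

15120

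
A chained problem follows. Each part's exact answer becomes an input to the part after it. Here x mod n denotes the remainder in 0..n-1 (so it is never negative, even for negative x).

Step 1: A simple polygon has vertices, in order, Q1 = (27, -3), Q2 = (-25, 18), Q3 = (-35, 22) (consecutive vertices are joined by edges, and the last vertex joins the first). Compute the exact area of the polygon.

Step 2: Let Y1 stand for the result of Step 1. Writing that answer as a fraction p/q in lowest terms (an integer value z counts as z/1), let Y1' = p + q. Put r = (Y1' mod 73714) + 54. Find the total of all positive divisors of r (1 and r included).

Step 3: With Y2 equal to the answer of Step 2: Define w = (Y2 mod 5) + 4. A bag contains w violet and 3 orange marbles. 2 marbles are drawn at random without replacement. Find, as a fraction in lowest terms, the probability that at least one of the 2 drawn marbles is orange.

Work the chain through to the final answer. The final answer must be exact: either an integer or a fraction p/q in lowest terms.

5/7

Step 1: cross terms: (27*18 - -25*-3)=411, (-25*22 - -35*18)=80, (-35*-3 - 27*22)=-489; twice the area = |2| = 2; area = 1; answer 1
Step 2: Y1 = 1; threaded value p + q = 2; r = 56; 56 = 2^3 * 7; sigma = (1 + 2 + 4 + 8) * (1 + 7) = 15 * 8 = 120; answer 120
Step 3: Y2 = 120; w = 4; total draws C(7,2) = 21; complement C(4,2) = 6; favorable 21 - 6 = 15; P = 5/7; answer 5/7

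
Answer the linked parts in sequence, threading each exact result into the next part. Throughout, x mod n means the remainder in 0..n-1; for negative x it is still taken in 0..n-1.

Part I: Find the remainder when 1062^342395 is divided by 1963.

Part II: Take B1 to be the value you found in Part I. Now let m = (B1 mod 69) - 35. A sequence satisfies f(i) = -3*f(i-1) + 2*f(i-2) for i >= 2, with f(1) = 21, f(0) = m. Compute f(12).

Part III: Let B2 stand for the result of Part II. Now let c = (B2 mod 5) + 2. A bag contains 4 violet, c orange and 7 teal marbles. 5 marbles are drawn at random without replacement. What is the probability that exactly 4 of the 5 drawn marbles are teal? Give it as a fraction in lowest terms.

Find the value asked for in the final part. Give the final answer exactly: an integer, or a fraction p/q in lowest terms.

Part I: squarings mod 1963: 1062^1=1062, 1062^2=1082, 1062^4=776, 1062^8=1498, 1062^16=295, 1062^32=653, 1062^64=438, 1062^128=1433, 1062^256=191, 1062^512=1147, 1062^1024=399, 1062^2048=198, 1062^4096=1907, 1062^8192=1173, 1062^16384=1829, 1062^32768=289, 1062^65536=1075, 1062^131072=1381, 1062^262144=1088; 1062^342395 = 1062^1 * 1062^2 * 1062^8 * 1062^16 * 1062^32 * 1062^64 * 1062^256 * 1062^2048 * 1062^4096 * 1062^8192 * 1062^65536 * 1062^262144 = 1212 (mod 1963); answer 1212
Part II: B1 = 1212; m = 4; f(2) = -3*(21) + 2*(4) = -55; iterating: f(2)=-55, f(3)=207, f(4)=-731, f(5)=2607, f(6)=-9283, f(7)=33063, f(8)=-117755, f(9)=419391, f(10)=-1493683, f(11)=5319831, f(12)=-18946859; answer -18946859
Part III: B2 = -18946859; c = 3; total draws C(14,5) = 2002; favorable C(7,4)*C(7,1) = 245; P = 35/286; answer 35/286

35/286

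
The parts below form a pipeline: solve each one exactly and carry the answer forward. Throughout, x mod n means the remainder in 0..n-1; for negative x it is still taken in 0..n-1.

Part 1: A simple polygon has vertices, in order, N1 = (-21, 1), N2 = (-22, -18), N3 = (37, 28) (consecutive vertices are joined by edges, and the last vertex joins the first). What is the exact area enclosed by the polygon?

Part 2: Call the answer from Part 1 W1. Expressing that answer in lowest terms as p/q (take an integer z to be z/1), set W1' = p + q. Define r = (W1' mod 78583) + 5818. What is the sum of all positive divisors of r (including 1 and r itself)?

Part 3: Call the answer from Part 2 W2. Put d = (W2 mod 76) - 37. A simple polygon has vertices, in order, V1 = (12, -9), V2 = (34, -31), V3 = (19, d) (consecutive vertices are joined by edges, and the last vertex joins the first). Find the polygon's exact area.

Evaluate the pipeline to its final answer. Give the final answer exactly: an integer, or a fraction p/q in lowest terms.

Part 1: cross terms: (-21*-18 - -22*1)=400, (-22*28 - 37*-18)=50, (37*1 - -21*28)=625; twice the area = |1075| = 1075; area = 1075/2; answer 1075/2
Part 2: W1 = 1075/2; threaded value p + q = 1077; r = 6895; 6895 = 5 * 7 * 197; sigma = (1 + 5) * (1 + 7) * (1 + 197) = 6 * 8 * 198 = 9504; answer 9504
Part 3: W2 = 9504; d = -33; cross terms: (12*-31 - 34*-9)=-66, (34*-33 - 19*-31)=-533, (19*-9 - 12*-33)=225; twice the area = |-374| = 374; area = 187; answer 187

187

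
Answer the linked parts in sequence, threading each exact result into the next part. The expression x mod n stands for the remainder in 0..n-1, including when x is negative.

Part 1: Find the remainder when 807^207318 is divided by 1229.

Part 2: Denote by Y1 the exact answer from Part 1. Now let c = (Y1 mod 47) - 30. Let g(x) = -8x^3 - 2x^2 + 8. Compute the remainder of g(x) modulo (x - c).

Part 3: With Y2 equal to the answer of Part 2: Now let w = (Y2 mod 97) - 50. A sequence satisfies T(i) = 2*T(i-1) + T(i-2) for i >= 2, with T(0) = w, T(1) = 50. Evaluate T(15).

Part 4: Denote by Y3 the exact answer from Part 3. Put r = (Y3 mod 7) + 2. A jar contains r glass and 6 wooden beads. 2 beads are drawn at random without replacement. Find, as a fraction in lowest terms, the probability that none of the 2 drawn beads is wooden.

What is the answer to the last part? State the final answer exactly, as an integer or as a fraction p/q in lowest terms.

1/28

Part 1: squarings mod 1229: 807^1=807, 807^2=1108, 807^4=1122, 807^8=388, 807^16=606, 807^32=994, 807^64=1149, 807^128=255, 807^256=1117, 807^512=254, 807^1024=608, 807^2048=964, 807^4096=172, 807^8192=88, 807^16384=370, 807^32768=481, 807^65536=309, 807^131072=848; 807^207318 = 807^2 * 807^4 * 807^16 * 807^64 * 807^128 * 807^256 * 807^2048 * 807^8192 * 807^65536 * 807^131072 = 647 (mod 1229); answer 647
Part 2: Y1 = 647; c = 6; remainder = value at the root: -8*(6)^3 - 2*(6)^2 + 8 = (-1728) + (-72) + (8) = -1792; answer -1792
Part 3: Y2 = -1792; w = 1; T(2) = 2*(50) + 1*(1) = 101; iterating: T(2)=101, T(3)=252, T(4)=605, T(5)=1462, T(6)=3529, T(7)=8520, T(8)=20569, T(9)=49658, T(10)=119885, T(11)=289428, T(12)=698741, T(13)=1686910, T(14)=4072561, T(15)=9832032; answer 9832032
Part 4: Y3 = 9832032; r = 2; total draws C(8,2) = 28; favorable C(2,2) = 1; P = 1/28; answer 1/28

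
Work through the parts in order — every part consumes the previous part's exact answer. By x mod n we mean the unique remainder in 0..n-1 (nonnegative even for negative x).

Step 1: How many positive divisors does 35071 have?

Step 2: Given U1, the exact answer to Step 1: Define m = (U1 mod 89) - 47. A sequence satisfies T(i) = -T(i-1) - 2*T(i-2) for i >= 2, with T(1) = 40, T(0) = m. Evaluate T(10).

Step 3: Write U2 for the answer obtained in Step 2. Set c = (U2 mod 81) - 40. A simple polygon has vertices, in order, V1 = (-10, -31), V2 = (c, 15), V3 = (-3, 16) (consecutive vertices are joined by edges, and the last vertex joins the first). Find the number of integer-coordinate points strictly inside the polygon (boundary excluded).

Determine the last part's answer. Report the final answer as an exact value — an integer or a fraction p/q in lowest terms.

137

Step 1: 35071 = 17 * 2063; number of divisors = (1+1) * (1+1) = 4; answer 4
Step 2: U1 = 4; m = -43; T(2) = -1*(40) - 2*(-43) = 46; iterating: T(2)=46, T(3)=-126, T(4)=34, T(5)=218, T(6)=-286, T(7)=-150, T(8)=722, T(9)=-422, T(10)=-1022; answer -1022
Step 3: U2 = -1022; c = -9; cross terms: (-10*15 - -9*-31)=-429, (-9*16 - -3*15)=-99, (-3*-31 - -10*16)=253; twice the area = |-275| = 275; area = 275/2; boundary points = 1 + 1 + 1 = 3; strictly interior points = area - boundary/2 + 1 = 137; answer 137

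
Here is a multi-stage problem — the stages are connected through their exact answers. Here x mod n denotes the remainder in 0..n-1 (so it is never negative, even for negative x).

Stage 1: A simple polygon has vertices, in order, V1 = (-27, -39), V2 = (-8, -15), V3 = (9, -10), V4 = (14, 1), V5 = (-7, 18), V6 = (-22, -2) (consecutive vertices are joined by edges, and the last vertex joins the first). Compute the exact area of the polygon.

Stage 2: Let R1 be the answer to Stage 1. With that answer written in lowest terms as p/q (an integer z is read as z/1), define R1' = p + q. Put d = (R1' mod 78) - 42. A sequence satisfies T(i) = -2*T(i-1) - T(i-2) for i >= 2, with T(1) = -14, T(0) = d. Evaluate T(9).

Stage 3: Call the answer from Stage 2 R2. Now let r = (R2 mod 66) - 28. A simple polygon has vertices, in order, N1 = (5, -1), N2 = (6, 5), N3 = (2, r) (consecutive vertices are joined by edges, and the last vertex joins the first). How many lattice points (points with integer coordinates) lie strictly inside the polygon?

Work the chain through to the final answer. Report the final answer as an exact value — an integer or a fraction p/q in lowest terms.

15

Stage 1: cross terms: (-27*-15 - -8*-39)=93, (-8*-10 - 9*-15)=215, (9*1 - 14*-10)=149, (14*18 - -7*1)=259, (-7*-2 - -22*18)=410, (-22*-39 - -27*-2)=804; twice the area = |1930| = 1930; area = 965; answer 965
Stage 2: R1 = 965; threaded value p + q = 966; d = -12; T(2) = -2*(-14) - 1*(-12) = 40; iterating: T(2)=40, T(3)=-66, T(4)=92, T(5)=-118, T(6)=144, T(7)=-170, T(8)=196, T(9)=-222; answer -222
Stage 3: R2 = -222; r = 14; cross terms: (5*5 - 6*-1)=31, (6*14 - 2*5)=74, (2*-1 - 5*14)=-72; twice the area = |33| = 33; area = 33/2; boundary points = 1 + 1 + 3 = 5; strictly interior points = area - boundary/2 + 1 = 15; answer 15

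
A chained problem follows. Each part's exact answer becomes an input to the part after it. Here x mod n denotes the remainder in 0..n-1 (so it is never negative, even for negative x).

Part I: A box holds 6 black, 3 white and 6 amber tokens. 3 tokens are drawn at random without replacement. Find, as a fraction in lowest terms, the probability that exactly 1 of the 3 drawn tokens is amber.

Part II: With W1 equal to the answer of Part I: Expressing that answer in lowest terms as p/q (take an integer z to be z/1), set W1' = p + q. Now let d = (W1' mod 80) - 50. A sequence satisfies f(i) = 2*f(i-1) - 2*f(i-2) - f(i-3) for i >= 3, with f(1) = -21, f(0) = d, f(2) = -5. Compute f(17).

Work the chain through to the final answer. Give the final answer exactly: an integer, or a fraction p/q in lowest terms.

Part I: total draws C(15,3) = 455; favorable C(6,1)*C(9,2) = 216; P = 216/455; answer 216/455
Part II: W1 = 216/455; threaded value p + q = 671; d = -19; f(3) = 2*(-5) - 2*(-21) - 1*(-19) = 51; iterating: f(3)=51, f(4)=133, f(5)=169, f(6)=21, f(7)=-429, f(8)=-1069, f(9)=-1301, f(10)=-35, f(11)=3601, f(12)=8573, f(13)=9979, f(14)=-789, f(15)=-30109, f(16)=-68619, f(17)=-76231; answer -76231

-76231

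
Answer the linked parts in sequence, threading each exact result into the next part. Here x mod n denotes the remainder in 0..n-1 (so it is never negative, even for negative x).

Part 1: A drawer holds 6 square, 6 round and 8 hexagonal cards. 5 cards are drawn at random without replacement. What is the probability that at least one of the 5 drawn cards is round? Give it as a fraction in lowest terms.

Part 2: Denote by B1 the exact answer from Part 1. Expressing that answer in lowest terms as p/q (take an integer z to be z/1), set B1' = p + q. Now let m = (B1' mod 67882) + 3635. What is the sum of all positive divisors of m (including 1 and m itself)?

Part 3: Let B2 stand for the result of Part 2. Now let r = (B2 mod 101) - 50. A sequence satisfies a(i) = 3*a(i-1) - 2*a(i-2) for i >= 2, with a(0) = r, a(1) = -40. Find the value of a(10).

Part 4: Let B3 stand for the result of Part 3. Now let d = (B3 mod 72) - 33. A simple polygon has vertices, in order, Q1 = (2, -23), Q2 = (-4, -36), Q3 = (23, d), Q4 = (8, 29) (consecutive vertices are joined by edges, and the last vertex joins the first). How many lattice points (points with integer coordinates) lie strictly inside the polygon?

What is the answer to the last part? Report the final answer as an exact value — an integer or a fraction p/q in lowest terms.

416

Part 1: total draws C(20,5) = 15504; complement C(14,5) = 2002; favorable 15504 - 2002 = 13502; P = 6751/7752; answer 6751/7752
Part 2: B1 = 6751/7752; threaded value p + q = 14503; m = 18138; 18138 = 2 * 3 * 3023; sigma = (1 + 2) * (1 + 3) * (1 + 3023) = 3 * 4 * 3024 = 36288; answer 36288
Part 3: B2 = 36288; r = -21; a(2) = 3*(-40) - 2*(-21) = -78; iterating: a(2)=-78, a(3)=-154, a(4)=-306, a(5)=-610, a(6)=-1218, a(7)=-2434, a(8)=-4866, a(9)=-9730, a(10)=-19458; answer -19458
Part 4: B3 = -19458; d = 21; cross terms: (2*-36 - -4*-23)=-164, (-4*21 - 23*-36)=744, (23*29 - 8*21)=499, (8*-23 - 2*29)=-242; twice the area = |837| = 837; area = 837/2; boundary points = 1 + 3 + 1 + 2 = 7; strictly interior points = area - boundary/2 + 1 = 416; answer 416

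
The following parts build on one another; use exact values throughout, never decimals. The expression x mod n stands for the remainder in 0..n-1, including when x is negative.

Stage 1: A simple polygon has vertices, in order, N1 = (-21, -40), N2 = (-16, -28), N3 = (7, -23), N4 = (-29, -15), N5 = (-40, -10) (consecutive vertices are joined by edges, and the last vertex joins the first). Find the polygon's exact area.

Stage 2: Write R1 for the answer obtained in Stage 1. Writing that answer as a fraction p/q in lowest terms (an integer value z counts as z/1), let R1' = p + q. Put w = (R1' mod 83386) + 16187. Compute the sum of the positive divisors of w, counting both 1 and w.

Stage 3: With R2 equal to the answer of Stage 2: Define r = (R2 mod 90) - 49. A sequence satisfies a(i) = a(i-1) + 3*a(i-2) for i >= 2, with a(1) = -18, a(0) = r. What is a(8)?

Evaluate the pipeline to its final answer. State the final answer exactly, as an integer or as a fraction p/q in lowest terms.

Stage 1: cross terms: (-21*-28 - -16*-40)=-52, (-16*-23 - 7*-28)=564, (7*-15 - -29*-23)=-772, (-29*-10 - -40*-15)=-310, (-40*-40 - -21*-10)=1390; twice the area = |820| = 820; area = 410; answer 410
Stage 2: R1 = 410; threaded value p + q = 411; w = 16598; 16598 = 2 * 43 * 193; sigma = (1 + 2) * (1 + 43) * (1 + 193) = 3 * 44 * 194 = 25608; answer 25608
Stage 3: R2 = 25608; r = -1; a(2) = 1*(-18) + 3*(-1) = -21; iterating: a(2)=-21, a(3)=-75, a(4)=-138, a(5)=-363, a(6)=-777, a(7)=-1866, a(8)=-4197; answer -4197

-4197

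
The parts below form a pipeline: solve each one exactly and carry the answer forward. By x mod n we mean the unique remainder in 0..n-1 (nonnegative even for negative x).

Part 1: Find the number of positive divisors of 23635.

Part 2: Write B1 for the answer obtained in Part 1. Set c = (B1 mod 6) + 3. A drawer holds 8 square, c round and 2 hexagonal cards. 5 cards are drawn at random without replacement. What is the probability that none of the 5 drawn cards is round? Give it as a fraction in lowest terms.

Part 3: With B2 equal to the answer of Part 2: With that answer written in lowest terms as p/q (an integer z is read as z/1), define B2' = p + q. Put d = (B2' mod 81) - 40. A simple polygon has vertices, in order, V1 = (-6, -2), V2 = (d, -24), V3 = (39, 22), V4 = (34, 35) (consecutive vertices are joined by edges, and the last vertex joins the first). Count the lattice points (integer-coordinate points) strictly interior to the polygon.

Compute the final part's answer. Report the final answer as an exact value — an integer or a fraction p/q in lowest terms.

1326

Part 1: 23635 = 5 * 29 * 163; number of divisors = (1+1) * (1+1) * (1+1) = 8; answer 8
Part 2: B1 = 8; c = 5; total draws C(15,5) = 3003; favorable C(10,5) = 252; P = 12/143; answer 12/143
Part 3: B2 = 12/143; threaded value p + q = 155; d = 34; cross terms: (-6*-24 - 34*-2)=212, (34*22 - 39*-24)=1684, (39*35 - 34*22)=617, (34*-2 - -6*35)=142; twice the area = |2655| = 2655; area = 2655/2; boundary points = 2 + 1 + 1 + 1 = 5; strictly interior points = area - boundary/2 + 1 = 1326; answer 1326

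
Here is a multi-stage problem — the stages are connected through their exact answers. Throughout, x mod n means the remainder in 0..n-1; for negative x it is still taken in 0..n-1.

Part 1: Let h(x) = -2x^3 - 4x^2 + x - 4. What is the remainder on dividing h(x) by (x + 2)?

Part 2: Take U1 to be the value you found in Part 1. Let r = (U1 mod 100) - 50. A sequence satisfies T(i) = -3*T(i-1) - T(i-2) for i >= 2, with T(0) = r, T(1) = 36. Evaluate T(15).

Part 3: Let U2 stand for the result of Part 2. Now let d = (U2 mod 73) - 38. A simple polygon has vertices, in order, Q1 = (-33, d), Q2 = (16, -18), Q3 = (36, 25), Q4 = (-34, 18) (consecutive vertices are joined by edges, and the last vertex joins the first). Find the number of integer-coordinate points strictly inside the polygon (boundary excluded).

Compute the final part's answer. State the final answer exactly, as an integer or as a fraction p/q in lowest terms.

2063

Part 1: remainder = value at the root: -2*(-2)^3 - 4*(-2)^2 + 1*(-2)^1 - 4 = (16) + (-16) + (-2) + (-4) = -6; answer -6
Part 2: U1 = -6; r = 44; T(2) = -3*(36) - 1*(44) = -152; iterating: T(2)=-152, T(3)=420, T(4)=-1108, T(5)=2904, T(6)=-7604, T(7)=19908, T(8)=-52120, T(9)=136452, T(10)=-357236, T(11)=935256, T(12)=-2448532, T(13)=6410340, T(14)=-16782488, T(15)=43937124; answer 43937124
Part 3: U2 = 43937124; d = -8; cross terms: (-33*-18 - 16*-8)=722, (16*25 - 36*-18)=1048, (36*18 - -34*25)=1498, (-34*-8 - -33*18)=866; twice the area = |4134| = 4134; area = 2067; boundary points = 1 + 1 + 7 + 1 = 10; strictly interior points = area - boundary/2 + 1 = 2063; answer 2063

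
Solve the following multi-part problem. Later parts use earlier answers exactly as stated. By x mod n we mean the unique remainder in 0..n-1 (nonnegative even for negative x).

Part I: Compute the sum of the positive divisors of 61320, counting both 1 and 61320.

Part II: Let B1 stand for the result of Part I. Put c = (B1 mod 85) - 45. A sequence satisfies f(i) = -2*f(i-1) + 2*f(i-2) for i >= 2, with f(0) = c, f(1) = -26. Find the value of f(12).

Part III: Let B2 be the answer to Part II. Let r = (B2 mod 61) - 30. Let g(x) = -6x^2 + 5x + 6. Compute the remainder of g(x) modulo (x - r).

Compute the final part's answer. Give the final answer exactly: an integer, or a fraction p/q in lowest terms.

Part I: 61320 = 2^3 * 3 * 5 * 7 * 73; sigma = (1 + 2 + 4 + 8) * (1 + 3) * (1 + 5) * (1 + 7) * (1 + 73) = 15 * 4 * 6 * 8 * 74 = 213120; answer 213120
Part II: B1 = 213120; c = -20; f(2) = -2*(-26) + 2*(-20) = 12; iterating: f(2)=12, f(3)=-76, f(4)=176, f(5)=-504, f(6)=1360, f(7)=-3728, f(8)=10176, f(9)=-27808, f(10)=75968, f(11)=-207552, f(12)=567040; answer 567040
Part III: B2 = 567040; r = 15; remainder = value at the root: -6*(15)^2 + 5*(15)^1 + 6 = (-1350) + (75) + (6) = -1269; answer -1269

-1269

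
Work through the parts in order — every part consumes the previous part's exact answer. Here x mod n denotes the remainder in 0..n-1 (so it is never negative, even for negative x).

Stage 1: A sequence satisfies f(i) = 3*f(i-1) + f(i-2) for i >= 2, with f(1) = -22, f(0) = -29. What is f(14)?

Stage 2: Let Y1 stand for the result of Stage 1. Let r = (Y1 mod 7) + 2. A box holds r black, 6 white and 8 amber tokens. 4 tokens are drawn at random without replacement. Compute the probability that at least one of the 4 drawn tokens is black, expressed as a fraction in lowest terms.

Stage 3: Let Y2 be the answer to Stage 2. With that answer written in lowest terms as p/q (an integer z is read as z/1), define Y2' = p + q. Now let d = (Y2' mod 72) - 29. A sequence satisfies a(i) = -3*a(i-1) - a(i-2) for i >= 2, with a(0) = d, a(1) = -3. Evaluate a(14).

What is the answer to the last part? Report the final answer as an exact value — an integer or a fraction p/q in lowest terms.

Stage 1: f(2) = 3*(-22) + 1*(-29) = -95; iterating: f(2)=-95, f(3)=-307, f(4)=-1016, f(5)=-3355, f(6)=-11081, f(7)=-36598, f(8)=-120875, f(9)=-399223, f(10)=-1318544, f(11)=-4354855, f(12)=-14383109, f(13)=-47504182, f(14)=-156895655; answer -156895655
Stage 2: Y1 = -156895655; r = 2; total draws C(16,4) = 1820; complement C(14,4) = 1001; favorable 1820 - 1001 = 819; P = 9/20; answer 9/20
Stage 3: Y2 = 9/20; threaded value p + q = 29; d = 0; a(2) = -3*(-3) - 1*(0) = 9; iterating: a(2)=9, a(3)=-24, a(4)=63, a(5)=-165, a(6)=432, a(7)=-1131, a(8)=2961, a(9)=-7752, a(10)=20295, a(11)=-53133, a(12)=139104, a(13)=-364179, a(14)=953433; answer 953433

953433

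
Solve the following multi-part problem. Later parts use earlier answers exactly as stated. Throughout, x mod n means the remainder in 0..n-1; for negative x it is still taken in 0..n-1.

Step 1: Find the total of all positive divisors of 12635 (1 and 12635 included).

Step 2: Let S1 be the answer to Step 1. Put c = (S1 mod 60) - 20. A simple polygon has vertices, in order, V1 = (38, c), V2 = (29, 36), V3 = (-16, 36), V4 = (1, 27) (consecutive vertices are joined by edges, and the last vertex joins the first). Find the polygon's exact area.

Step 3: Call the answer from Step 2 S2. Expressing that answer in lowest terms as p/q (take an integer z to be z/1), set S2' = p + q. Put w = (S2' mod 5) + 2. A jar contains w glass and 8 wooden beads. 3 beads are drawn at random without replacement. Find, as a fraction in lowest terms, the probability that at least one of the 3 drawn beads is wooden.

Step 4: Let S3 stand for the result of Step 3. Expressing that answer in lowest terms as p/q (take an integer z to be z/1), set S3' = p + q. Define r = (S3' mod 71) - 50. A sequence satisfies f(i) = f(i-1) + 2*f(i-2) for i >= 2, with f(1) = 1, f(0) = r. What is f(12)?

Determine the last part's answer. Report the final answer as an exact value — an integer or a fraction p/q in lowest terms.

-5465

Step 1: 12635 = 5 * 7 * 19^2; sigma = (1 + 5) * (1 + 7) * (1 + 19 + 361) = 6 * 8 * 381 = 18288; answer 18288
Step 2: S1 = 18288; c = 28; cross terms: (38*36 - 29*28)=556, (29*36 - -16*36)=1620, (-16*27 - 1*36)=-468, (1*28 - 38*27)=-998; twice the area = |710| = 710; area = 355; answer 355
Step 3: S2 = 355; threaded value p + q = 356; w = 3; total draws C(11,3) = 165; complement C(3,3) = 1; favorable 165 - 1 = 164; P = 164/165; answer 164/165
Step 4: S3 = 164/165; threaded value p + q = 329; r = -5; f(2) = 1*(1) + 2*(-5) = -9; iterating: f(2)=-9, f(3)=-7, f(4)=-25, f(5)=-39, f(6)=-89, f(7)=-167, f(8)=-345, f(9)=-679, f(10)=-1369, f(11)=-2727, f(12)=-5465; answer -5465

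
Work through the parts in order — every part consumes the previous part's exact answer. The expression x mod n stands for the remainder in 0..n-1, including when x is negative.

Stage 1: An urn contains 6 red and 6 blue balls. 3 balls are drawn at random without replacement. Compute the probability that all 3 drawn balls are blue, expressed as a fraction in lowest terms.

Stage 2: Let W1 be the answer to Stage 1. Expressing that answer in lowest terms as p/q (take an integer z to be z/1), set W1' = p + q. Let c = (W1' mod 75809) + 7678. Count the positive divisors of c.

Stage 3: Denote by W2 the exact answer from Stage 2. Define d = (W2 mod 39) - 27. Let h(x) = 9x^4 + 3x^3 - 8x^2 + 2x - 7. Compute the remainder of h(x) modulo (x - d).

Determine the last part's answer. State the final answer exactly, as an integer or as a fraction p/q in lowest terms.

Stage 1: total draws C(12,3) = 220; favorable C(6,3) = 20; P = 1/11; answer 1/11
Stage 2: W1 = 1/11; threaded value p + q = 12; c = 7690; 7690 = 2 * 5 * 769; number of divisors = (1+1) * (1+1) * (1+1) = 8; answer 8
Stage 3: W2 = 8; d = -19; remainder = value at the root: 9*(-19)^4 + 3*(-19)^3 - 8*(-19)^2 + 2*(-19)^1 - 7 = (1172889) + (-20577) + (-2888) + (-38) + (-7) = 1149379; answer 1149379

1149379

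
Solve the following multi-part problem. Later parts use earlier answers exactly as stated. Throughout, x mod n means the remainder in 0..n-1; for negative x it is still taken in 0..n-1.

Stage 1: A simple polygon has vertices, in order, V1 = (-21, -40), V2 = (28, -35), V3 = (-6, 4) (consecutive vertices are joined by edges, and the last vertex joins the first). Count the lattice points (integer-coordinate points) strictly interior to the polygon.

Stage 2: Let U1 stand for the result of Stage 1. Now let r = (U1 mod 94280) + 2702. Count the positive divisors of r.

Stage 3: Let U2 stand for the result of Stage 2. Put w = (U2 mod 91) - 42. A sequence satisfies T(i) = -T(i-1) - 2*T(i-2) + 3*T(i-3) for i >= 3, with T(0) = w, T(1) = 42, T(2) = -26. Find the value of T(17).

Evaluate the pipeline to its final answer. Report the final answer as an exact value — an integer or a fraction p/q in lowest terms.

69492

Stage 1: cross terms: (-21*-35 - 28*-40)=1855, (28*4 - -6*-35)=-98, (-6*-40 - -21*4)=324; twice the area = |2081| = 2081; area = 2081/2; boundary points = 1 + 1 + 1 = 3; strictly interior points = area - boundary/2 + 1 = 1040; answer 1040
Stage 2: U1 = 1040; r = 3742; 3742 = 2 * 1871; number of divisors = (1+1) * (1+1) = 4; answer 4
Stage 3: U2 = 4; w = -38; T(3) = -1*(-26) - 2*(42) + 3*(-38) = -172; iterating: T(3)=-172, T(4)=350, T(5)=-84, T(6)=-1132, T(7)=2350, T(8)=-338, T(9)=-7758, T(10)=15484, T(11)=-982, T(12)=-53260, T(13)=101676, T(14)=1898, T(15)=-365030, T(16)=666262, T(17)=69492; answer 69492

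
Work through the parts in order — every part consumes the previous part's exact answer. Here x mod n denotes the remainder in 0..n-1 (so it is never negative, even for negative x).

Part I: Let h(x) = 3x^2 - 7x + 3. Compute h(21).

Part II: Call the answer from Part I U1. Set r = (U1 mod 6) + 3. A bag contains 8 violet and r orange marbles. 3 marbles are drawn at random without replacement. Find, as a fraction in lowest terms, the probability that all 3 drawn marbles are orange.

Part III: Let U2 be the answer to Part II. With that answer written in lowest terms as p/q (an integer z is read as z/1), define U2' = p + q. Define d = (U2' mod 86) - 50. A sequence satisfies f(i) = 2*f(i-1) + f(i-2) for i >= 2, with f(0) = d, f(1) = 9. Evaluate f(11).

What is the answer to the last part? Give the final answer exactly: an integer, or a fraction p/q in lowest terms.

Part I: 3*(21)^2 - 7*(21)^1 + 3 = (1323) + (-147) + (3) = 1179; answer 1179
Part II: U1 = 1179; r = 6; total draws C(14,3) = 364; favorable C(6,3) = 20; P = 5/91; answer 5/91
Part III: U2 = 5/91; threaded value p + q = 96; d = -40; f(2) = 2*(9) + 1*(-40) = -22; iterating: f(2)=-22, f(3)=-35, f(4)=-92, f(5)=-219, f(6)=-530, f(7)=-1279, f(8)=-3088, f(9)=-7455, f(10)=-17998, f(11)=-43451; answer -43451

-43451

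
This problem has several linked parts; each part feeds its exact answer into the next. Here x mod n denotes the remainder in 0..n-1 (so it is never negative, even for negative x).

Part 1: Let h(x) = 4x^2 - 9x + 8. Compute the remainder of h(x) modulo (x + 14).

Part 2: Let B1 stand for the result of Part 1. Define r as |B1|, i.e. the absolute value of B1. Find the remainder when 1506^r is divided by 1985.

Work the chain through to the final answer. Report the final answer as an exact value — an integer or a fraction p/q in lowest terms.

Part 1: remainder = value at the root: 4*(-14)^2 - 9*(-14)^1 + 8 = (784) + (126) + (8) = 918; answer 918
Part 2: B1 = 918; r = 918; squarings mod 1985: 1506^1=1506, 1506^2=1166, 1506^4=1816, 1506^8=771, 1506^16=926, 1506^32=1941, 1506^64=1936, 1506^128=416, 1506^256=361, 1506^512=1296; 1506^918 = 1506^2 * 1506^4 * 1506^16 * 1506^128 * 1506^256 * 1506^512 = 31 (mod 1985); answer 31

31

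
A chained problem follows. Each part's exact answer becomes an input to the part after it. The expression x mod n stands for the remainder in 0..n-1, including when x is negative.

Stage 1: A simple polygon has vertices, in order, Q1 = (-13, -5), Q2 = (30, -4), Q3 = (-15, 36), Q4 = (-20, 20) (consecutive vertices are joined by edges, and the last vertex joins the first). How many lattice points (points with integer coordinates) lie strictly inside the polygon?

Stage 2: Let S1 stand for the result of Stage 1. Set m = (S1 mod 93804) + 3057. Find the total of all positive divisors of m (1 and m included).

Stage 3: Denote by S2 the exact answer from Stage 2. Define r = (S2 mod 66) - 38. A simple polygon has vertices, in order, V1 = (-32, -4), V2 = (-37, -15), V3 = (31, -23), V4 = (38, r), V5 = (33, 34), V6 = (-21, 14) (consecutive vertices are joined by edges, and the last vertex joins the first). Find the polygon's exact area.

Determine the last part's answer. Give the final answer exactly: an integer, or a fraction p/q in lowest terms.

Stage 1: cross terms: (-13*-4 - 30*-5)=202, (30*36 - -15*-4)=1020, (-15*20 - -20*36)=420, (-20*-5 - -13*20)=360; twice the area = |2002| = 2002; area = 1001; boundary points = 1 + 5 + 1 + 1 = 8; strictly interior points = area - boundary/2 + 1 = 998; answer 998
Stage 2: S1 = 998; m = 4055; 4055 = 5 * 811; sigma = (1 + 5) * (1 + 811) = 6 * 812 = 4872; answer 4872
Stage 3: S2 = 4872; r = 16; cross terms: (-32*-15 - -37*-4)=332, (-37*-23 - 31*-15)=1316, (31*16 - 38*-23)=1370, (38*34 - 33*16)=764, (33*14 - -21*34)=1176, (-21*-4 - -32*14)=532; twice the area = |5490| = 5490; area = 2745; answer 2745

2745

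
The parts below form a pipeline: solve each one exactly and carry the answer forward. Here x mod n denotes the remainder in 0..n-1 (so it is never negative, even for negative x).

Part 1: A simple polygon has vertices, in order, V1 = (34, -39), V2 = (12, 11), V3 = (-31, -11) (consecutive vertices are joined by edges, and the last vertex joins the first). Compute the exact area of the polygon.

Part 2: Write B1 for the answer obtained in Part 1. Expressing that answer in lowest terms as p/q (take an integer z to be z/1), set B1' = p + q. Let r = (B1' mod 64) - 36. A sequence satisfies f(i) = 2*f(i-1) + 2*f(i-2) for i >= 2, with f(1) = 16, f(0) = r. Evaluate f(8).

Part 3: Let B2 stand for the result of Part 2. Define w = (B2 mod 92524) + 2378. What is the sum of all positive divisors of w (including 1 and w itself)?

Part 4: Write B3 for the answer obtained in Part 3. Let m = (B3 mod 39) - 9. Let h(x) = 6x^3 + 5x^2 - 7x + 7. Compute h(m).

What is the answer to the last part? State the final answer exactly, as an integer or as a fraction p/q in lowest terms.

Part 1: cross terms: (34*11 - 12*-39)=842, (12*-11 - -31*11)=209, (-31*-39 - 34*-11)=1583; twice the area = |2634| = 2634; area = 1317; answer 1317
Part 2: B1 = 1317; threaded value p + q = 1318; r = 2; f(2) = 2*(16) + 2*(2) = 36; iterating: f(2)=36, f(3)=104, f(4)=280, f(5)=768, f(6)=2096, f(7)=5728, f(8)=15648; answer 15648
Part 3: B2 = 15648; w = 18026; 18026 = 2 * 9013; sigma = (1 + 2) * (1 + 9013) = 3 * 9014 = 27042; answer 27042
Part 4: B3 = 27042; m = 6; 6*(6)^3 + 5*(6)^2 - 7*(6)^1 + 7 = (1296) + (180) + (-42) + (7) = 1441; answer 1441

1441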